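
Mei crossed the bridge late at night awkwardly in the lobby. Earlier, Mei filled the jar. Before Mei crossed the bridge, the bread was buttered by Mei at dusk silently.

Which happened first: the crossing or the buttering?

The connectives place the buttering before the crossing.

the buttering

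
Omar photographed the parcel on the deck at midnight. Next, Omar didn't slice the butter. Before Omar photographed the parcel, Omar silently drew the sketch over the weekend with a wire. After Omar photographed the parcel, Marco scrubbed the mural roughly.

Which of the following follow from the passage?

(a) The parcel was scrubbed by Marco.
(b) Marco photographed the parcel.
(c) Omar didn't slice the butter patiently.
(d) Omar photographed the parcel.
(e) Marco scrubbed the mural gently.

(c), (d)

(a) Not entailed — Marco scrubbed the mural, not the parcel; the parcel belongs to the photographing event.
(b) Not entailed — the passage has Omar photographing the parcel, not Marco.
(c) Entailed — under negation, adding a further restriction is entailed: if no such slicing event occurred, none occurred patiently either.
(d) Entailed — every conjunct here is already in the original photographing event.
(e) Not entailed — 'gently' adds a manner not in (and inconsistent with) the original.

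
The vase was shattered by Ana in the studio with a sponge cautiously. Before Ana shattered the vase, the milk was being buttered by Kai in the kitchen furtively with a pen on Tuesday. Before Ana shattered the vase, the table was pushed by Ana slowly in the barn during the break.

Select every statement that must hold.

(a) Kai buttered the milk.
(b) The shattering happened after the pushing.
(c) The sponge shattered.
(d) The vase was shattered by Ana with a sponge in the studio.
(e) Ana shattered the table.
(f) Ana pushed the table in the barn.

(a) Not entailed — 'was buttering' is progressive on an accomplishment; it does not entail the completed 'buttered'.
(b) Entailed — the narrative places the pushing before the shattering.
(c) Not entailed — the vase is what shattered, not the sponge.
(d) Entailed — dropping 'cautiously' leaves a sub-description the original still satisfies.
(e) Not entailed — Ana shattered the vase, not the table; the table belongs to the pushing event.
(f) Entailed — the original entails any weakening of itself; this just drops 'during the break', 'slowly'.

(b), (d), (f)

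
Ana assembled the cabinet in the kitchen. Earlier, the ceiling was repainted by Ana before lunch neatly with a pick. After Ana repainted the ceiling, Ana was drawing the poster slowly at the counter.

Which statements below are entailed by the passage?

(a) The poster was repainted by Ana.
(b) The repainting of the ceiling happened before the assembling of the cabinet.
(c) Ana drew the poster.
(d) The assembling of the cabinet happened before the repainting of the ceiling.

(b)

(a) Not entailed — Ana repainted the ceiling, not the poster; the poster belongs to the drawing event.
(b) Entailed — the narrative places the repainting before the assembling.
(c) Not entailed — 'was drawing' is progressive on an accomplishment; it does not entail the completed 'drew'.
(d) Not entailed — the narrative places the repainting before the assembling, not after.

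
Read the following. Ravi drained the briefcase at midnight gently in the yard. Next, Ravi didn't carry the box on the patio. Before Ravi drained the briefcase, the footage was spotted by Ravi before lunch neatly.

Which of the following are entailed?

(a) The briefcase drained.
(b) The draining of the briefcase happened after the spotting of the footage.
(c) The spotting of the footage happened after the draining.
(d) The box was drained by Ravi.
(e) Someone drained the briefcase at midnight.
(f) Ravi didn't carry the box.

(a), (b), (e)

(a) Entailed — 'Ravi drained the briefcase' is causative; it entails the inchoative 'the briefcase drained'.
(b) Entailed — the narrative places the spotting before the draining.
(c) Not entailed — the narrative places the spotting before the draining, not after.
(d) Not entailed — Ravi drained the briefcase, not the box; the box belongs to the carrying event.
(e) Entailed — the original entails any weakening of itself; this just drops 'in the yard', 'gently' and generalizes the agent.
(f) Not entailed — dropping 'on the patio' under negation is not valid — the original leaves open that Ravi carried the box some other way.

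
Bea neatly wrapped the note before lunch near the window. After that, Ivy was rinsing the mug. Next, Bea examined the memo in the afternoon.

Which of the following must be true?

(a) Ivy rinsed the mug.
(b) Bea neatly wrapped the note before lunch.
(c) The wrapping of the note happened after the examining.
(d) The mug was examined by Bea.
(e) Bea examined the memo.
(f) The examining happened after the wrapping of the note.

(a), (b), (e), (f)

(a) Entailed — 'rinse' is an activity; 'was rinsing' entails that some rinsing happened, so 'rinsed' holds.
(b) Entailed — the original entails any weakening of itself; this just drops 'near the window'.
(c) Not entailed — the narrative places the wrapping before the examining, not after.
(d) Not entailed — Bea examined the memo, not the mug; the mug belongs to the rinsing event.
(e) Entailed — the original entails any weakening of itself; this just drops 'in the afternoon'.
(f) Entailed — the narrative places the wrapping before the examining.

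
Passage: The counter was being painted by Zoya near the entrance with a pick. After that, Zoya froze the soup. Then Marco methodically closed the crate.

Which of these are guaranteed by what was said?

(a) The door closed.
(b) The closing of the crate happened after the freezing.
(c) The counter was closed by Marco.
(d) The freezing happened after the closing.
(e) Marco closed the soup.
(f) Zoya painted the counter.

(b)

(a) Not entailed — the crate is what closed, not the door.
(b) Entailed — the narrative places the freezing before the closing.
(c) Not entailed — Marco closed the crate, not the counter; the counter belongs to the painting event.
(d) Not entailed — the narrative places the freezing before the closing, not after.
(e) Not entailed — Marco closed the crate, not the soup; the soup belongs to the freezing event.
(f) Not entailed — 'was painting' is progressive on an accomplishment; it does not entail the completed 'painted'.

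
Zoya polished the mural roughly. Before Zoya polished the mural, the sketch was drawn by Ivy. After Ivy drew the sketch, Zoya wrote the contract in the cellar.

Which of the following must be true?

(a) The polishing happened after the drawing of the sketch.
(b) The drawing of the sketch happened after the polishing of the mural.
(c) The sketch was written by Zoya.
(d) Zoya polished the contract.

(a) Entailed — the narrative places the drawing before the polishing.
(b) Not entailed — the narrative places the drawing before the polishing, not after.
(c) Not entailed — Zoya wrote the contract, not the sketch; the sketch belongs to the drawing event.
(d) Not entailed — Zoya polished the mural, not the contract; the contract belongs to the writing event.

(a)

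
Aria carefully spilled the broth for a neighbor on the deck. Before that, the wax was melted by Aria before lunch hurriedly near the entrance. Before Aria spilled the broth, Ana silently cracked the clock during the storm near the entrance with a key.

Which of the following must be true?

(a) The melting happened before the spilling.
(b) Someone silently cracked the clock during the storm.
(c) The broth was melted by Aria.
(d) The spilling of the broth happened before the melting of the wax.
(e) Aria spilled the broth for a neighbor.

(a) Entailed — the narrative places the melting before the spilling.
(b) Entailed — this follows by dropping conjuncts from the cracking event's description.
(c) Not entailed — Aria melted the wax, not the broth; the broth belongs to the spilling event.
(d) Not entailed — the narrative places the melting before the spilling, not after.
(e) Entailed — this follows by dropping conjuncts from the spilling event's description.

(a), (b), (e)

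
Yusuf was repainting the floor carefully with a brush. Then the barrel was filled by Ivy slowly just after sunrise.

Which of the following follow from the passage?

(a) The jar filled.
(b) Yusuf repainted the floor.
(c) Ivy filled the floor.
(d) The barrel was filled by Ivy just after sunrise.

(d)

(a) Not entailed — the barrel is what filled, not the jar.
(b) Not entailed — 'was repainting' is progressive on an accomplishment; it does not entail the completed 'repainted'.
(c) Not entailed — Ivy filled the barrel, not the floor; the floor belongs to the repainting event.
(d) Entailed — the original entails any weakening of itself; this just drops 'slowly'.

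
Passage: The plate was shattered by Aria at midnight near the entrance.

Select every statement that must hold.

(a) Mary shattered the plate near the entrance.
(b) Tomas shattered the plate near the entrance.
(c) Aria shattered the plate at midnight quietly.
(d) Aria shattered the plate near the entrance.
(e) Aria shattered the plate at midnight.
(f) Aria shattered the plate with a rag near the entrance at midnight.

(d), (e)

(a) Not entailed — the passage has Aria shattering the plate, not Mary.
(b) Not entailed — the passage has Aria shattering the plate, not Tomas.
(c) Not entailed — 'quietly' adds information not in the original event.
(d) Entailed — the original entails any weakening of itself; this just drops 'at midnight'.
(e) Entailed — this follows by dropping conjuncts from the shattering event's description.
(f) Not entailed — 'with a rag' adds information not in the original event.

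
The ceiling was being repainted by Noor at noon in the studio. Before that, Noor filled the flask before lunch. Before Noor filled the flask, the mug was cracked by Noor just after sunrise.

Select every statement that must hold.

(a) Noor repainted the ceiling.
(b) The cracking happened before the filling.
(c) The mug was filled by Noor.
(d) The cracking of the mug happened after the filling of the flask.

(b)

(a) Not entailed — 'was repainting' is progressive on an accomplishment; it does not entail the completed 'repainted'.
(b) Entailed — the narrative places the cracking before the filling.
(c) Not entailed — Noor filled the flask, not the mug; the mug belongs to the cracking event.
(d) Not entailed — the narrative places the cracking before the filling, not after.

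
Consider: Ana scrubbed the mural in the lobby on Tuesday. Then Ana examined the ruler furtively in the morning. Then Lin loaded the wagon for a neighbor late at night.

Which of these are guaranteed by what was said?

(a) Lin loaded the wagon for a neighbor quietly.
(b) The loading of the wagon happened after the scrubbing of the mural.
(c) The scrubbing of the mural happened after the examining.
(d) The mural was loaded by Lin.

(b)

(a) Not entailed — 'quietly' adds information not in the original event.
(b) Entailed — the narrative places the scrubbing before the loading.
(c) Not entailed — the narrative places the scrubbing before the examining, not after.
(d) Not entailed — Lin loaded the wagon, not the mural; the mural belongs to the scrubbing event.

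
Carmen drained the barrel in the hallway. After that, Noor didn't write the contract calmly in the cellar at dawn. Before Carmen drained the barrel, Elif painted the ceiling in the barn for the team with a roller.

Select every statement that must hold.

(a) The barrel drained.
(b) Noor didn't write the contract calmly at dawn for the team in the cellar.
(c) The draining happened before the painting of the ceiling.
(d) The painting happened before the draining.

(a) Entailed — 'Carmen drained the barrel' is causative; it entails the inchoative 'the barrel drained'.
(b) Entailed — under negation, adding a further restriction is entailed: if no such writing event occurred, none occurred for the team either.
(c) Not entailed — the narrative places the painting before the draining, not after.
(d) Entailed — the narrative places the painting before the draining.

(a), (b), (d)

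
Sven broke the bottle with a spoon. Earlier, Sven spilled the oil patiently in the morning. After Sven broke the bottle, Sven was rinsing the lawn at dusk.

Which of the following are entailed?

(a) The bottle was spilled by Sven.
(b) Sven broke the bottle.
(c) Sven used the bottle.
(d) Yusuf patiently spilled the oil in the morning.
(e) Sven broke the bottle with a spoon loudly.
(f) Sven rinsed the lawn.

(b), (f)

(a) Not entailed — Sven spilled the oil, not the bottle; the bottle belongs to the breaking event.
(b) Entailed — dropping 'with a spoon' leaves a sub-description the original still satisfies.
(c) Not entailed — the bottle is the patient, not an instrument — Sven used a spoon.
(d) Not entailed — the passage has Sven spilling the oil, not Yusuf.
(e) Not entailed — 'loudly' adds information not in the original event.
(f) Entailed — 'rinse' is an activity; 'was rinsing' entails that some rinsing happened, so 'rinsed' holds.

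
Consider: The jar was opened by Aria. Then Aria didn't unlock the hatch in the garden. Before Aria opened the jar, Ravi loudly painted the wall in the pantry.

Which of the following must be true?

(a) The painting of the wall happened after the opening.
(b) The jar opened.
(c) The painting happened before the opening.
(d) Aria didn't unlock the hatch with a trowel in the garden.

(a) Not entailed — the narrative places the painting before the opening, not after.
(b) Entailed — 'Aria opened the jar' is causative; it entails the inchoative 'the jar opened'.
(c) Entailed — the narrative places the painting before the opening.
(d) Entailed — under negation, adding a further restriction is entailed: if no such unlocking event occurred, none occurred with a trowel either.

(b), (c), (d)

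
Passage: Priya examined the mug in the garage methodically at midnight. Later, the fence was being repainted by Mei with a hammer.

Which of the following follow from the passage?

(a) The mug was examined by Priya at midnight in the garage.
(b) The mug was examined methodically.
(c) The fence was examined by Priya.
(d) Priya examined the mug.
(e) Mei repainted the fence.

(a) Entailed — dropping 'methodically' leaves a sub-description the original still satisfies.
(b) Entailed — the original entails any weakening of itself; this just drops 'at midnight', 'in the garage' and generalizes the agent.
(c) Not entailed — Priya examined the mug, not the fence; the fence belongs to the repainting event.
(d) Entailed — every conjunct here is already in the original examining event.
(e) Not entailed — 'was repainting' is progressive on an accomplishment; it does not entail the completed 'repainted'.

(a), (b), (d)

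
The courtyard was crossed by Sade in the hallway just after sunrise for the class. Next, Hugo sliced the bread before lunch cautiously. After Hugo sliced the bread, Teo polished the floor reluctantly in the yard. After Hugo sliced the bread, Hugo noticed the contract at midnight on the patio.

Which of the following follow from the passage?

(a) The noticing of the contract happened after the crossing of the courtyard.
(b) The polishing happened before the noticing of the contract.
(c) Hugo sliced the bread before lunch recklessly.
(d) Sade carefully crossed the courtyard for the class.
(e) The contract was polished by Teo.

(a)

(a) Entailed — the narrative places the crossing before the noticing.
(b) Not entailed — the narrative doesn't order the polishing relative to the noticing.
(c) Not entailed — 'recklessly' adds a manner not in (and inconsistent with) the original.
(d) Not entailed — 'carefully' adds information not in the original event.
(e) Not entailed — Teo polished the floor, not the contract; the contract belongs to the noticing event.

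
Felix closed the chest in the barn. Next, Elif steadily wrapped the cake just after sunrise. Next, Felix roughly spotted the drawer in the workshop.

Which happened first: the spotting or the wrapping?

The connectives place the wrapping before the spotting.

the wrapping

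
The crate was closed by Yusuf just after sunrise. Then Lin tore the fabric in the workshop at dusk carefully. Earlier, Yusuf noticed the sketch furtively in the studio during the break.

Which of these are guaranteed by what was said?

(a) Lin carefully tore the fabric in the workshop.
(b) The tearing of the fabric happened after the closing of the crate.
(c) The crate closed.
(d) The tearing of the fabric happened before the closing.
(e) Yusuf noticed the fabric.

(a), (b), (c)

(a) Entailed — this follows by dropping conjuncts from the tearing event's description.
(b) Entailed — the narrative places the closing before the tearing.
(c) Entailed — 'Yusuf closed the crate' is causative; it entails the inchoative 'the crate closed'.
(d) Not entailed — the narrative places the closing before the tearing, not after.
(e) Not entailed — Yusuf noticed the sketch, not the fabric; the fabric belongs to the tearing event.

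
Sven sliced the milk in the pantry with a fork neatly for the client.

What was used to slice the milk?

'with a fork' marks the instrument of the slicing event.

a fork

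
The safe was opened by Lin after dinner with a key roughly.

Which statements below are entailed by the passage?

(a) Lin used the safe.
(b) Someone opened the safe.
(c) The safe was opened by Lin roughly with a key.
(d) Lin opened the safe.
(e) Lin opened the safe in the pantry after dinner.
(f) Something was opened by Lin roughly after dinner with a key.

(a) Not entailed — the safe is the patient, not an instrument — Lin used a key.
(b) Entailed — dropping 'with a key', 'after dinner', 'roughly' and generalizing the agent leaves a sub-description the original still satisfies.
(c) Entailed — this follows by dropping conjuncts from the opening event's description.
(d) Entailed — dropping 'with a key', 'after dinner', 'roughly' leaves a sub-description the original still satisfies.
(e) Not entailed — 'in the pantry' adds information not in the original event.
(f) Entailed — every conjunct here is already in the original opening event.

(b), (c), (d), (f)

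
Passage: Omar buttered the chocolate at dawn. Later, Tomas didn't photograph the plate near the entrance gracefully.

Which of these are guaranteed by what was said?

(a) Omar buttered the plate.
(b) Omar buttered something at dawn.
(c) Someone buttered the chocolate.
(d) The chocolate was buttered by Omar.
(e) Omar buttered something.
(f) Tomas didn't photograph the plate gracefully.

(b), (c), (d), (e)

(a) Not entailed — Omar buttered the chocolate, not the plate; the plate belongs to the photographing event.
(b) Entailed — this follows by dropping conjuncts from the buttering event's description.
(c) Entailed — the original entails any weakening of itself; this just drops 'at dawn' and generalizes the agent.
(d) Entailed — dropping 'at dawn' leaves a sub-description the original still satisfies.
(e) Entailed — every conjunct here is already in the original buttering event.
(f) Not entailed — dropping 'near the entrance' under negation is not valid — the original leaves open that Tomas photographed the plate some other way.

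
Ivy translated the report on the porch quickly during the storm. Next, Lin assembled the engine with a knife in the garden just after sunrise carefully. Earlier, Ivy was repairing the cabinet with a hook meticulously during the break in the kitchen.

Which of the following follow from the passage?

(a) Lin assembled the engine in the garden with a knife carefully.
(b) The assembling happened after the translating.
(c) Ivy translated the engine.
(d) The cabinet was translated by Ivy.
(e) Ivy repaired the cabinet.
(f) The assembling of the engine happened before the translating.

(a), (b)

(a) Entailed — the original entails any weakening of itself; this just drops 'just after sunrise'.
(b) Entailed — the narrative places the translating before the assembling.
(c) Not entailed — Ivy translated the report, not the engine; the engine belongs to the assembling event.
(d) Not entailed — Ivy translated the report, not the cabinet; the cabinet belongs to the repairing event.
(e) Not entailed — 'was repairing' is progressive on an accomplishment; it does not entail the completed 'repaired'.
(f) Not entailed — the narrative places the translating before the assembling, not after.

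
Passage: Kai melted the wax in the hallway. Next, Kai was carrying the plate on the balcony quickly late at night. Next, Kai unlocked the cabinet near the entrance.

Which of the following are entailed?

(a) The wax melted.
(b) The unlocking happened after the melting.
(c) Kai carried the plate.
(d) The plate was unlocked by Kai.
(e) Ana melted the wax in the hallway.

(a), (b), (c)

(a) Entailed — 'Kai melted the wax' is causative; it entails the inchoative 'the wax melted'.
(b) Entailed — the narrative places the melting before the unlocking.
(c) Entailed — 'carry' is an activity; 'was carrying' entails that some carrying happened, so 'carried' holds.
(d) Not entailed — Kai unlocked the cabinet, not the plate; the plate belongs to the carrying event.
(e) Not entailed — the passage has Kai melting the wax, not Ana.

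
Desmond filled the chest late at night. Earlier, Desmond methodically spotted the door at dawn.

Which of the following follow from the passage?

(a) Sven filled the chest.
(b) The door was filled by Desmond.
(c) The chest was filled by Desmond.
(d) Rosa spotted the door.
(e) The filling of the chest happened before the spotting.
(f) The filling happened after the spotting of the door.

(a) Not entailed — the passage has Desmond filling the chest, not Sven.
(b) Not entailed — Desmond filled the chest, not the door; the door belongs to the spotting event.
(c) Entailed — the original entails any weakening of itself; this just drops 'late at night'.
(d) Not entailed — the passage has Desmond spotting the door, not Rosa.
(e) Not entailed — the narrative places the spotting before the filling, not after.
(f) Entailed — the narrative places the spotting before the filling.

(c), (f)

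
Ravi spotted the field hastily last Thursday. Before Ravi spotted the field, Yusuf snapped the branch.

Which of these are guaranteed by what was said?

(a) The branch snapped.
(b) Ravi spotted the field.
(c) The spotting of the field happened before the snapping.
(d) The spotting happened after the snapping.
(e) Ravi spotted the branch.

(a) Entailed — 'Yusuf snapped the branch' is causative; it entails the inchoative 'the branch snapped'.
(b) Entailed — every conjunct here is already in the original spotting event.
(c) Not entailed — the narrative places the snapping before the spotting, not after.
(d) Entailed — the narrative places the snapping before the spotting.
(e) Not entailed — Ravi spotted the field, not the branch; the branch belongs to the snapping event.

(a), (b), (d)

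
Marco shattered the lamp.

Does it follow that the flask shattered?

Nothing is said about any flask; only the lamp is affected.

no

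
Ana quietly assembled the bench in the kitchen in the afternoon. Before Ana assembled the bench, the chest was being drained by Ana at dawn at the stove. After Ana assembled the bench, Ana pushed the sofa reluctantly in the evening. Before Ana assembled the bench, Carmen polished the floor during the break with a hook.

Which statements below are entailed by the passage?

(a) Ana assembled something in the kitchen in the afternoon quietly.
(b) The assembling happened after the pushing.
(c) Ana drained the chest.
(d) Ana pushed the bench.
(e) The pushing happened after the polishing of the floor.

(a) Entailed — generalizing the patient leaves a sub-description the original still satisfies.
(b) Not entailed — the narrative places the assembling before the pushing, not after.
(c) Not entailed — 'was draining' is progressive on an accomplishment; it does not entail the completed 'drained'.
(d) Not entailed — Ana pushed the sofa, not the bench; the bench belongs to the assembling event.
(e) Entailed — the narrative places the polishing before the pushing.

(a), (e)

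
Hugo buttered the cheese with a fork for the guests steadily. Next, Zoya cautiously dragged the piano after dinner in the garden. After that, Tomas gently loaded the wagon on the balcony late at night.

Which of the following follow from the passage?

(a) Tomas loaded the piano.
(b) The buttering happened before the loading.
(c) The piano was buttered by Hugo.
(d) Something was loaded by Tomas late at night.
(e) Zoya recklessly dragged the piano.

(b), (d)

(a) Not entailed — Tomas loaded the wagon, not the piano; the piano belongs to the dragging event.
(b) Entailed — the narrative places the buttering before the loading.
(c) Not entailed — Hugo buttered the cheese, not the piano; the piano belongs to the dragging event.
(d) Entailed — this follows by dropping conjuncts from the loading event's description.
(e) Not entailed — 'recklessly' adds a manner not in (and inconsistent with) the original.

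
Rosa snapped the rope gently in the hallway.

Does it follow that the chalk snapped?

no

Nothing is said about any chalk; only the rope is affected.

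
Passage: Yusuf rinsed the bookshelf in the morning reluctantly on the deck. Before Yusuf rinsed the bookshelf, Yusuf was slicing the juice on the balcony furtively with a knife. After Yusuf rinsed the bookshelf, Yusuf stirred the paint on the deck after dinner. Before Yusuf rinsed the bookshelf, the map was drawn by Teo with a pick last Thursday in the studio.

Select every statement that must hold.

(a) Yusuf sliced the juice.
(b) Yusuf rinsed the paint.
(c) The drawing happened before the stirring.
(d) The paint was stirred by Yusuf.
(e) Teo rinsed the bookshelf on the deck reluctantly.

(a) Not entailed — 'was slicing' is progressive on an accomplishment; it does not entail the completed 'sliced'.
(b) Not entailed — Yusuf rinsed the bookshelf, not the paint; the paint belongs to the stirring event.
(c) Entailed — the narrative places the drawing before the stirring.
(d) Entailed — the original entails any weakening of itself; this just drops 'after dinner', 'on the deck'.
(e) Not entailed — the passage has Yusuf rinsing the bookshelf, not Teo.

(c), (d)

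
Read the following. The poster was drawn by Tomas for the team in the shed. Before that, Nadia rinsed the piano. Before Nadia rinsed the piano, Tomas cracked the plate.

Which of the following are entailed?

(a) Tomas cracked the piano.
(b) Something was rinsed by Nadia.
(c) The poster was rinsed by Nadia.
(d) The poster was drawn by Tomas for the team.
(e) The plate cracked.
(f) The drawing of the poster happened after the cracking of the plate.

(b), (d), (e), (f)

(a) Not entailed — Tomas cracked the plate, not the piano; the piano belongs to the rinsing event.
(b) Entailed — every conjunct here is already in the original rinsing event.
(c) Not entailed — Nadia rinsed the piano, not the poster; the poster belongs to the drawing event.
(d) Entailed — every conjunct here is already in the original drawing event.
(e) Entailed — 'Tomas cracked the plate' is causative; it entails the inchoative 'the plate cracked'.
(f) Entailed — the narrative places the cracking before the drawing.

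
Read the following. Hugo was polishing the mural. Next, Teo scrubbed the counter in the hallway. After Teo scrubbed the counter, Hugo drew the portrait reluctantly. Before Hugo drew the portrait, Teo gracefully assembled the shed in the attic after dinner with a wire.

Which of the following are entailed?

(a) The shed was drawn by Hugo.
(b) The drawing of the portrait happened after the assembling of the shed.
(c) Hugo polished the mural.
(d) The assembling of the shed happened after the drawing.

(a) Not entailed — Hugo drew the portrait, not the shed; the shed belongs to the assembling event.
(b) Entailed — the narrative places the assembling before the drawing.
(c) Entailed — 'polish' is an activity; 'was polishing' entails that some polishing happened, so 'polished' holds.
(d) Not entailed — the narrative places the assembling before the drawing, not after.

(b), (c)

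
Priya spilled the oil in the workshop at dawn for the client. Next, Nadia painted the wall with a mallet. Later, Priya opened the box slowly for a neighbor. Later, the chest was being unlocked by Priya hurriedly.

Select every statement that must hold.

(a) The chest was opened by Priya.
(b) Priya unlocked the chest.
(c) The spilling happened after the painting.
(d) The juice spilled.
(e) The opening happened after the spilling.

(e)

(a) Not entailed — Priya opened the box, not the chest; the chest belongs to the unlocking event.
(b) Not entailed — 'was unlocking' is progressive on an accomplishment; it does not entail the completed 'unlocked'.
(c) Not entailed — the narrative places the spilling before the painting, not after.
(d) Not entailed — the oil is what spilled, not the juice.
(e) Entailed — the narrative places the spilling before the opening.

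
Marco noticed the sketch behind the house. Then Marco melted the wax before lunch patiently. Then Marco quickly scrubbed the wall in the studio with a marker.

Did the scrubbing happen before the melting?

The narrative orders the melting before the scrubbing.

no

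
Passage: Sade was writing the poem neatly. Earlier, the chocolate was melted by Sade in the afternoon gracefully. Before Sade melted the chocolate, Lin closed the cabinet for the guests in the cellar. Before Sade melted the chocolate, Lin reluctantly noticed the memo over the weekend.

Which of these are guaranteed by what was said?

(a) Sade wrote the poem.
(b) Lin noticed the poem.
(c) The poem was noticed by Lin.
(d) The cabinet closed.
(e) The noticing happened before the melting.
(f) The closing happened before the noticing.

(d), (e)

(a) Not entailed — 'was writing' is progressive on an accomplishment; it does not entail the completed 'wrote'.
(b) Not entailed — Lin noticed the memo, not the poem; the poem belongs to the writing event.
(c) Not entailed — Lin noticed the memo, not the poem; the poem belongs to the writing event.
(d) Entailed — 'Lin closed the cabinet' is causative; it entails the inchoative 'the cabinet closed'.
(e) Entailed — the narrative places the noticing before the melting.
(f) Not entailed — the narrative doesn't order the closing relative to the noticing.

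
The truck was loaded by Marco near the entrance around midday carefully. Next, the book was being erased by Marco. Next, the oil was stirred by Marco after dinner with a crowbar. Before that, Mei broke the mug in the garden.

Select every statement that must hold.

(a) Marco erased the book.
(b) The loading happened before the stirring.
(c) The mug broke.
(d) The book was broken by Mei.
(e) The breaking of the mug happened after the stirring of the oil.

(b), (c)

(a) Not entailed — 'was erasing' is progressive on an accomplishment; it does not entail the completed 'erased'.
(b) Entailed — the narrative places the loading before the stirring.
(c) Entailed — 'Mei broke the mug' is causative; it entails the inchoative 'the mug broke'.
(d) Not entailed — Mei broke the mug, not the book; the book belongs to the erasing event.
(e) Not entailed — the narrative places the breaking before the stirring, not after.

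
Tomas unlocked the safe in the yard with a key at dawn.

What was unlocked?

the safe

'the safe' marks the patient of the unlocking event.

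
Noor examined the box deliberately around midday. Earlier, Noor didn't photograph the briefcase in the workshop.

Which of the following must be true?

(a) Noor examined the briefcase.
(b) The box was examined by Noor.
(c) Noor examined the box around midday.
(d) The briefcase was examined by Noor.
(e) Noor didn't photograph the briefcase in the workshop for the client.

(b), (c), (e)

(a) Not entailed — Noor examined the box, not the briefcase; the briefcase belongs to the photographing event.
(b) Entailed — every conjunct here is already in the original examining event.
(c) Entailed — the original entails any weakening of itself; this just drops 'deliberately'.
(d) Not entailed — Noor examined the box, not the briefcase; the briefcase belongs to the photographing event.
(e) Entailed — under negation, adding a further restriction is entailed: if no such photographing event occurred, none occurred for the client either.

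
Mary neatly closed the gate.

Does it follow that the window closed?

no

Nothing is said about any window; only the gate is affected.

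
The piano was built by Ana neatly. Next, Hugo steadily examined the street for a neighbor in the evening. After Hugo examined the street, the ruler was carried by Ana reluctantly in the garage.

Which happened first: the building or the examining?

The connectives place the building before the examining.

the building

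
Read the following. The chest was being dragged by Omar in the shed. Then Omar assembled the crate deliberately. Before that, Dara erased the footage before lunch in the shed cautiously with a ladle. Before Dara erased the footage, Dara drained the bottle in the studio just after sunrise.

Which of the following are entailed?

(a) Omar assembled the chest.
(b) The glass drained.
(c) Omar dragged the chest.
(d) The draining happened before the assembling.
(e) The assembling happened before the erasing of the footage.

(c), (d)

(a) Not entailed — Omar assembled the crate, not the chest; the chest belongs to the dragging event.
(b) Not entailed — the bottle is what drained, not the glass.
(c) Entailed — 'drag' is an activity; 'was dragging' entails that some dragging happened, so 'dragged' holds.
(d) Entailed — the narrative places the draining before the assembling.
(e) Not entailed — the narrative places the erasing before the assembling, not after.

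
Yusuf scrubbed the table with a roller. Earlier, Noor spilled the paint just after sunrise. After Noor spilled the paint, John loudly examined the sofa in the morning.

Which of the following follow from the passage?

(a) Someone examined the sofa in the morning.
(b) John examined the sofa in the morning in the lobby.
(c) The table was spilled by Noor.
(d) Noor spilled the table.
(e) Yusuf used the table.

(a) Entailed — this follows by dropping conjuncts from the examining event's description.
(b) Not entailed — 'in the lobby' adds information not in the original event.
(c) Not entailed — Noor spilled the paint, not the table; the table belongs to the scrubbing event.
(d) Not entailed — Noor spilled the paint, not the table; the table belongs to the scrubbing event.
(e) Not entailed — the table is the patient, not an instrument — Yusuf used a roller.

(a)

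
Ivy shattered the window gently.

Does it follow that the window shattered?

yes

'Ivy shattered the window' is the causative; it entails the inchoative 'the window shattered'.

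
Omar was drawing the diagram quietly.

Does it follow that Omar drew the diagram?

no

'was drawing' is progressive; for an accomplishment like 'draw the diagram', it doesn't entail completion.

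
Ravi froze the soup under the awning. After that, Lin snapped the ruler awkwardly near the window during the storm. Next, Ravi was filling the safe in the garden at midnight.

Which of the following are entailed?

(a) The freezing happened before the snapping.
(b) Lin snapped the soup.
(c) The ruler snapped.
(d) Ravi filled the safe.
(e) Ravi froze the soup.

(a), (c), (e)

(a) Entailed — the narrative places the freezing before the snapping.
(b) Not entailed — Lin snapped the ruler, not the soup; the soup belongs to the freezing event.
(c) Entailed — 'Lin snapped the ruler' is causative; it entails the inchoative 'the ruler snapped'.
(d) Not entailed — 'was filling' is progressive on an accomplishment; it does not entail the completed 'filled'.
(e) Entailed — every conjunct here is already in the original freezing event.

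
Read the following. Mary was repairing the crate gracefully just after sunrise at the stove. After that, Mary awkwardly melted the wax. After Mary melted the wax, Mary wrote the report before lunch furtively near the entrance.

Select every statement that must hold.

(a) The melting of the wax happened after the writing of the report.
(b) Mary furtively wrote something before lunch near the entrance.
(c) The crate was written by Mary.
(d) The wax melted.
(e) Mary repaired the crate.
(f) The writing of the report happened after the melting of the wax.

(a) Not entailed — the narrative places the melting before the writing, not after.
(b) Entailed — every conjunct here is already in the original writing event.
(c) Not entailed — Mary wrote the report, not the crate; the crate belongs to the repairing event.
(d) Entailed — 'Mary melted the wax' is causative; it entails the inchoative 'the wax melted'.
(e) Not entailed — 'was repairing' is progressive on an accomplishment; it does not entail the completed 'repaired'.
(f) Entailed — the narrative places the melting before the writing.

(b), (d), (f)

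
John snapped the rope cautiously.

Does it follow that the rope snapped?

'John snapped the rope' is the causative; it entails the inchoative 'the rope snapped'.

yes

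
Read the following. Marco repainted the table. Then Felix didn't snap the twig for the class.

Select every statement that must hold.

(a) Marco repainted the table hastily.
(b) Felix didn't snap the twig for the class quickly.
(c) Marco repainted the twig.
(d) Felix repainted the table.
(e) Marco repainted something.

(b), (e)

(a) Not entailed — 'hastily' adds information not in the original event.
(b) Entailed — under negation, adding a further restriction is entailed: if no such snapping event occurred, none occurred quickly either.
(c) Not entailed — Marco repainted the table, not the twig; the twig belongs to the snapping event.
(d) Not entailed — the passage has Marco repainting the table, not Felix.
(e) Entailed — the original entails any weakening of itself; this just generalizes the patient.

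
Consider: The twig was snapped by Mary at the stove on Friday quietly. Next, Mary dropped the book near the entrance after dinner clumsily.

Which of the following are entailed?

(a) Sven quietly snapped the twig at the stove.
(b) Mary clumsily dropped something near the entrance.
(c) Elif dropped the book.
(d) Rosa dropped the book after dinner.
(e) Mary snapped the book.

(a) Not entailed — the passage has Mary snapping the twig, not Sven.
(b) Entailed — dropping 'after dinner' and generalizing the patient leaves a sub-description the original still satisfies.
(c) Not entailed — the passage has Mary dropping the book, not Elif.
(d) Not entailed — the passage has Mary dropping the book, not Rosa.
(e) Not entailed — Mary snapped the twig, not the book; the book belongs to the dropping event.

(b)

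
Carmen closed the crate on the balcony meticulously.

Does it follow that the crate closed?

'Carmen closed the crate' is the causative; it entails the inchoative 'the crate closed'.

yes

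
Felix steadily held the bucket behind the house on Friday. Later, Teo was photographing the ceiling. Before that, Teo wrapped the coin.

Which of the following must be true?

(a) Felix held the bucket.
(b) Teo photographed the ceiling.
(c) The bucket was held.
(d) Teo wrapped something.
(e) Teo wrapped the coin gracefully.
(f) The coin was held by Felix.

(a) Entailed — every conjunct here is already in the original holding event.
(b) Not entailed — 'was photographing' is progressive on an accomplishment; it does not entail the completed 'photographed'.
(c) Entailed — this follows by dropping conjuncts from the holding event's description.
(d) Entailed — generalizing the patient leaves a sub-description the original still satisfies.
(e) Not entailed — 'gracefully' adds information not in the original event.
(f) Not entailed — Felix held the bucket, not the coin; the coin belongs to the wrapping event.

(a), (c), (d)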